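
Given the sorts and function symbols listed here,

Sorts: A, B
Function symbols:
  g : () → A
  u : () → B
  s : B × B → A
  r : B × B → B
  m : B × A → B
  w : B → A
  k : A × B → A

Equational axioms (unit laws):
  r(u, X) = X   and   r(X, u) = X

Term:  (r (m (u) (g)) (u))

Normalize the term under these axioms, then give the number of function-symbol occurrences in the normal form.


size = 3

1. (r (m (u) (g)) (u))  →  (m (u) (g))
normal form: (m (u) (g))


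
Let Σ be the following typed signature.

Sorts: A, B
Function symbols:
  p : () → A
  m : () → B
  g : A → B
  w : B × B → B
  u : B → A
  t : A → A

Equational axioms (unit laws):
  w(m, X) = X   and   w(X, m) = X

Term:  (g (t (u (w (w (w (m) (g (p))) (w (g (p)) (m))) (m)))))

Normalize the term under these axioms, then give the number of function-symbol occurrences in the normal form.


size = 8

1. (g (t (u (w (w (w (m) (g (p))) (w (g (p)) (m))) (m)))))  →  (g (t (u (w (w (m) (g (p))) (w (g (p)) (m))))))
2. (g (t (u (w (w (m) (g (p))) (w (g (p)) (m))))))  →  (g (t (u (w (g (p)) (w (g (p)) (m))))))
3. (g (t (u (w (g (p)) (w (g (p)) (m))))))  →  (g (t (u (w (g (p)) (g (p))))))
normal form: (g (t (u (w (g (p)) (g (p))))))


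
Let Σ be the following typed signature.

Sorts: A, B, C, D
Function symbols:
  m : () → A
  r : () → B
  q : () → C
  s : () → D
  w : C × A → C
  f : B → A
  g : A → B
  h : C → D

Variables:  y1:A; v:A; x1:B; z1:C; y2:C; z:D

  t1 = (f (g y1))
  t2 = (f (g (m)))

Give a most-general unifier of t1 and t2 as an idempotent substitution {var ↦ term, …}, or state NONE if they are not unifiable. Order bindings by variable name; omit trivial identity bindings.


{y1 ↦ (m)}


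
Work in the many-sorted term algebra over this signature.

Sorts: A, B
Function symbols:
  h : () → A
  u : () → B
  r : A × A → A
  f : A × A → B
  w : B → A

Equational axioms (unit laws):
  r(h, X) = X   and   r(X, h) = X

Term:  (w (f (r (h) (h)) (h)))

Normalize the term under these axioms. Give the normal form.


1. (w (f (r (h) (h)) (h)))  →  (w (f (h) (h)))

normal form = (w (f (h) (h)))


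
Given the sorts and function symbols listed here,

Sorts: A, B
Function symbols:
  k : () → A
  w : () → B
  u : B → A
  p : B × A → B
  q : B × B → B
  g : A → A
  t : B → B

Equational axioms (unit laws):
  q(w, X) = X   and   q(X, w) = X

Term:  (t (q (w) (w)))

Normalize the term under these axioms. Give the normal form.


1. (t (q (w) (w)))  →  (t (w))

normal form = (t (w))


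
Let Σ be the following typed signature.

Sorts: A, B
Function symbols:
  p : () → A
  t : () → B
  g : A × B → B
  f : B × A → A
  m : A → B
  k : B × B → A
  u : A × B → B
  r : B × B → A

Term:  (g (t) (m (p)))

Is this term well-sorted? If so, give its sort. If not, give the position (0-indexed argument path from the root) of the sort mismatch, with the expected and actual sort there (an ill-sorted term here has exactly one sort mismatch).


  (t) : B
    (p) : A
  (m (p)) : B
(g (t) (m (p))) : ✗ arg 0 at [0] has sort B, expected A

ill-sorted at position [0]: expected A, got B


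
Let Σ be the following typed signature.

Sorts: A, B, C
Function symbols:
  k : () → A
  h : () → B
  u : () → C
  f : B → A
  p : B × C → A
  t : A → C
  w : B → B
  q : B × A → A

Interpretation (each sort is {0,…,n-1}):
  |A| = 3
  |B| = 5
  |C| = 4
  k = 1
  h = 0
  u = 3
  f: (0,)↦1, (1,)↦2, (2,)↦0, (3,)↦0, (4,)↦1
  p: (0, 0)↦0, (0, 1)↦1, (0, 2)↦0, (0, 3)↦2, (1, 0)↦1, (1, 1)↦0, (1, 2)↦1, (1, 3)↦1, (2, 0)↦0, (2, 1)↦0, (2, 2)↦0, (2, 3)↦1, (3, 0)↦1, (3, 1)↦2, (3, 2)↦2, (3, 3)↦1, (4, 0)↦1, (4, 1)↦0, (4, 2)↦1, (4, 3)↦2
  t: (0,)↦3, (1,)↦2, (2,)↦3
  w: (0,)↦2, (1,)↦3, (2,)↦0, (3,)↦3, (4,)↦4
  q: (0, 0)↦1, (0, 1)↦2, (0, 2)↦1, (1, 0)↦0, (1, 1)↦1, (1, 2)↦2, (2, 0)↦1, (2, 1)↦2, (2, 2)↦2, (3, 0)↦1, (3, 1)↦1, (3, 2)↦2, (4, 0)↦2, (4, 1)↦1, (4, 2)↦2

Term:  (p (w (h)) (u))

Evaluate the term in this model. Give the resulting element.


value = 1

  h = 0
  (w (h)) = w(0,) = 2
  u = 3
  (p (w (h)) (u)) = p(2, 3) = 1


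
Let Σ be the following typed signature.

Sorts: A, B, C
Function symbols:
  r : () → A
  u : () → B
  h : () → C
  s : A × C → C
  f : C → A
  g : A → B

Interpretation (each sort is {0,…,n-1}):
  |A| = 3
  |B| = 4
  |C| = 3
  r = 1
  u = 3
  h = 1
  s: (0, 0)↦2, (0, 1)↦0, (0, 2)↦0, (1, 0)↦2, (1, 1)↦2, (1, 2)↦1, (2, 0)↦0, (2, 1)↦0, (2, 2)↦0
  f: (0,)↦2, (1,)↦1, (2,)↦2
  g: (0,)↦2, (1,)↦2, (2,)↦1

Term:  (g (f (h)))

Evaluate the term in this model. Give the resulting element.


  h = 1
  (f (h)) = f(1,) = 1
  (g (f (h))) = g(1,) = 2

value = 2


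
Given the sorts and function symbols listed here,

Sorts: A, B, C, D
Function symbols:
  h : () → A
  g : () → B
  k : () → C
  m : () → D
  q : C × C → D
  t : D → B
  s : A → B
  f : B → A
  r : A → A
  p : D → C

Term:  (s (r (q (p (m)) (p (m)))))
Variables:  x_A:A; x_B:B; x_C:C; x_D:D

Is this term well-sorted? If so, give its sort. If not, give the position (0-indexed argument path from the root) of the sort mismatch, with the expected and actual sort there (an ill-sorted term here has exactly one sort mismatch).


ill-sorted at position [0, 0]: expected A, got D

        (m) : D
      (p (m)) : C
        (m) : D
      (p (m)) : C
    (q (p (m)) (p (m))) : D
  (r (q (p (m)) (p (m)))) : ✗ arg 0 at [0, 0] has sort D, expected A


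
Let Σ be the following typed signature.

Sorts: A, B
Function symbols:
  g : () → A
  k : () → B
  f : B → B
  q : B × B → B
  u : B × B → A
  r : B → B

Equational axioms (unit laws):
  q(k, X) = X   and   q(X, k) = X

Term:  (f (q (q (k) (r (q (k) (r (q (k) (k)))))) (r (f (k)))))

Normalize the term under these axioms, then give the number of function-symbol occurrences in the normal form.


size = 8

1. (f (q (q (k) (r (q (k) (r (q (k) (k)))))) (r (f (k)))))  →  (f (q (r (q (k) (r (q (k) (k))))) (r (f (k)))))
2. (f (q (r (q (k) (r (q (k) (k))))) (r (f (k)))))  →  (f (q (r (r (q (k) (k)))) (r (f (k)))))
3. (f (q (r (r (q (k) (k)))) (r (f (k)))))  →  (f (q (r (r (k))) (r (f (k)))))
normal form: (f (q (r (r (k))) (r (f (k)))))


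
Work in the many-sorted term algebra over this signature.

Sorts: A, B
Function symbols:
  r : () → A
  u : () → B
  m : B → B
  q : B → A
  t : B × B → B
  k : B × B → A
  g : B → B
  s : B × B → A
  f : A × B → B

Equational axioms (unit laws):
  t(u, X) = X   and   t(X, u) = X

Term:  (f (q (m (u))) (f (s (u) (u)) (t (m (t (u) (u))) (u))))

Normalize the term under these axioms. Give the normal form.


normal form = (f (q (m (u))) (f (s (u) (u)) (m (u))))

1. (f (q (m (u))) (f (s (u) (u)) (t (m (t (u) (u))) (u))))  →  (f (q (m (u))) (f (s (u) (u)) (m (t (u) (u)))))
2. (f (q (m (u))) (f (s (u) (u)) (m (t (u) (u)))))  →  (f (q (m (u))) (f (s (u) (u)) (m (u))))


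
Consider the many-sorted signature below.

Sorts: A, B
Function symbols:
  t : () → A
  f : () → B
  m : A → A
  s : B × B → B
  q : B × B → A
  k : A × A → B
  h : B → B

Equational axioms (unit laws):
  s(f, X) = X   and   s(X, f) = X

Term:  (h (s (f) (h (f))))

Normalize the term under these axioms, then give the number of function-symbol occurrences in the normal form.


1. (h (s (f) (h (f))))  →  (h (h (f)))
normal form: (h (h (f)))

size = 3


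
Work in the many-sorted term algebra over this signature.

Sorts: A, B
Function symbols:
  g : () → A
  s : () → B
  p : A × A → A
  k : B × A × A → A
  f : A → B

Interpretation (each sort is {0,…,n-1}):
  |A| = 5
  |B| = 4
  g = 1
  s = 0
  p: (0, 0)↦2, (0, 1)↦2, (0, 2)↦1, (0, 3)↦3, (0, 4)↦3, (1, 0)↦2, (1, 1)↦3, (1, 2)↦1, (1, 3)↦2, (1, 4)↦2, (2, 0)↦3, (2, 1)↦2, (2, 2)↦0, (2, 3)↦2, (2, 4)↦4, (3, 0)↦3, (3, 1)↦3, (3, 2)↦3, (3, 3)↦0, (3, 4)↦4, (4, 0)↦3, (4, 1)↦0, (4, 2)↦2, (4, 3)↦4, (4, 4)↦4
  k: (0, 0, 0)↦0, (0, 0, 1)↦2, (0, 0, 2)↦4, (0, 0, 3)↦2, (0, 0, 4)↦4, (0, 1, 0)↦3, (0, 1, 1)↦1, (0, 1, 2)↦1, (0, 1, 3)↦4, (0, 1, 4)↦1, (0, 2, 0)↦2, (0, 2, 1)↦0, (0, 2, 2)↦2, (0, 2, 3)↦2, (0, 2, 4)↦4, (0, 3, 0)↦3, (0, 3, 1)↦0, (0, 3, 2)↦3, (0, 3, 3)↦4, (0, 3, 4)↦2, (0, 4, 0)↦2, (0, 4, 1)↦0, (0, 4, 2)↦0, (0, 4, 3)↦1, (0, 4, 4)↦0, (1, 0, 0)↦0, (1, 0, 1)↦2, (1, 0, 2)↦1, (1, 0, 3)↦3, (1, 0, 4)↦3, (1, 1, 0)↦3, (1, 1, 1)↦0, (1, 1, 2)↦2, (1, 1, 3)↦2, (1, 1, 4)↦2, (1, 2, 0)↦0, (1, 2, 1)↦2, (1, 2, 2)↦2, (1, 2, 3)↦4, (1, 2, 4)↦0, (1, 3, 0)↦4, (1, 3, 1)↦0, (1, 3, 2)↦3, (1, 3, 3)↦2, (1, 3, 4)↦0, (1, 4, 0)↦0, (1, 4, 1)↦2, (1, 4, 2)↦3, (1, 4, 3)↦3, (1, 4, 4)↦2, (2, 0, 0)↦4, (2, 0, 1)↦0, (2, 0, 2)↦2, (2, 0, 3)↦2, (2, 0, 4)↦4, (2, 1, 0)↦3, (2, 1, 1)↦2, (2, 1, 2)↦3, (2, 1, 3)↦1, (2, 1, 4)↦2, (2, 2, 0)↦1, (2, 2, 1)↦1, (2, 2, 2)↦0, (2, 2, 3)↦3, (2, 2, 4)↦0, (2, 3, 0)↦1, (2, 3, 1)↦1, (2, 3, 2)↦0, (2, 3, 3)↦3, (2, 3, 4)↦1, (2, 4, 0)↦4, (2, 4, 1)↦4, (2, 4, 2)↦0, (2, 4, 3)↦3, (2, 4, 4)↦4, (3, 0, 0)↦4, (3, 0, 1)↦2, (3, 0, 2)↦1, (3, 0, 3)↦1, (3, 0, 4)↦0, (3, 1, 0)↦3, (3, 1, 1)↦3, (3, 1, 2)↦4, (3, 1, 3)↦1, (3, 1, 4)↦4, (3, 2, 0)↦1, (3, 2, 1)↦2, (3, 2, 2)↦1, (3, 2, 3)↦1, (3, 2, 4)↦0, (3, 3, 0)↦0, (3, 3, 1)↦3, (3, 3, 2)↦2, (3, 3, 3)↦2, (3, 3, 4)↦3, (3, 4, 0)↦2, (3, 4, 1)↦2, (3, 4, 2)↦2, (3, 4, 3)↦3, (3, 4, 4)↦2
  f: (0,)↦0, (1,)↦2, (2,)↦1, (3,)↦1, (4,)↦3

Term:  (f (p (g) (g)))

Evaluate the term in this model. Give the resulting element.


value = 1

  g = 1
  g = 1
  (p (g) (g)) = p(1, 1) = 3
  (f (p (g) (g))) = f(3,) = 1


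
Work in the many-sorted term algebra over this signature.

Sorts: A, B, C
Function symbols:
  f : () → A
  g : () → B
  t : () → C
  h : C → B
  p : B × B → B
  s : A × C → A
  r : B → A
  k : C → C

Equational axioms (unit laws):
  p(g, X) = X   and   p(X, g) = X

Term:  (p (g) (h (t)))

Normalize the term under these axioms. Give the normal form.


1. (p (g) (h (t)))  →  (h (t))

normal form = (h (t))


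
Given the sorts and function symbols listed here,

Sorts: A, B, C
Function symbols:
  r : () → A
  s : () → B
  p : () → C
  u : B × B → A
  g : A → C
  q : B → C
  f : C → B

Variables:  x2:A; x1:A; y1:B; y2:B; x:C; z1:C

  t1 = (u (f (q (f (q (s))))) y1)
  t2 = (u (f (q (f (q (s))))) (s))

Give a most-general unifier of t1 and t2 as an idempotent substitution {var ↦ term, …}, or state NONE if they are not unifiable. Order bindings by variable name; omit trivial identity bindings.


{y1 ↦ (s)}


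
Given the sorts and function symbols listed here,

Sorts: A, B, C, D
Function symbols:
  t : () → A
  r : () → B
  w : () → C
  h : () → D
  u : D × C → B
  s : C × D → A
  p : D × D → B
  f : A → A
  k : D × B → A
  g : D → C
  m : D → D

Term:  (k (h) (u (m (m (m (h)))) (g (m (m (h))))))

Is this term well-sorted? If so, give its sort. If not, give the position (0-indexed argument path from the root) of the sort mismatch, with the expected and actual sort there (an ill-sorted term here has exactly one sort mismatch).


  (h) : D
          (h) : D
        (m (h)) : D
      (m (m (h))) : D
    (m (m (m (h)))) : D
          (h) : D
        (m (h)) : D
      (m (m (h))) : D
    (g (m (m (h)))) : C
  (u (m (m (m (h)))) (g (m (m (h))))) : B
(k (h) (u (m (m (m (h)))) (g (m (m (h)))))) : A

well-sorted; sort = A


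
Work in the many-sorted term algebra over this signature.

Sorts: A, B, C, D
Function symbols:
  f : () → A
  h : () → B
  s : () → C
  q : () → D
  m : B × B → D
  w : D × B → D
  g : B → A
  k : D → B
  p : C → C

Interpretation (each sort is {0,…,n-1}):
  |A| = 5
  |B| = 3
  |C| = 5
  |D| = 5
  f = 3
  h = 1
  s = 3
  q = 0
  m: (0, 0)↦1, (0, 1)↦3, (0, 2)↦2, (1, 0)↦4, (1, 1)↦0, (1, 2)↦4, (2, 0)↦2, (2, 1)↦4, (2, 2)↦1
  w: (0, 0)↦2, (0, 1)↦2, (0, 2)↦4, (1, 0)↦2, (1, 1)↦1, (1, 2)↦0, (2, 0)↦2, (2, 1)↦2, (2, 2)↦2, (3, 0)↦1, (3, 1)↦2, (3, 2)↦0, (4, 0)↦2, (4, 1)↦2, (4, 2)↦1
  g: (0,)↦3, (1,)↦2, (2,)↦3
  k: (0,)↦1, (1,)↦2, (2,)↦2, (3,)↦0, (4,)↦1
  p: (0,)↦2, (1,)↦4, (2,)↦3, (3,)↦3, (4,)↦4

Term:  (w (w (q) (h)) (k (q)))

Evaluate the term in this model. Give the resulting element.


value = 2

  q = 0
  h = 1
  (w (q) (h)) = w(0, 1) = 2
  q = 0
  (k (q)) = k(0,) = 1
  (w (w (q) (h)) (k (q))) = w(2, 1) = 2


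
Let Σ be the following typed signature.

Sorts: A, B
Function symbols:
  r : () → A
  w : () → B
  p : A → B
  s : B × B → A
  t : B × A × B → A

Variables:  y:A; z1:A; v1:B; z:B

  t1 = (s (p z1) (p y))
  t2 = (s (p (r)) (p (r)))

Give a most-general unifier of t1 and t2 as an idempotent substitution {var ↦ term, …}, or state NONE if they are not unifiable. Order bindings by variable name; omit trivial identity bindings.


{y ↦ (r), z1 ↦ (r)}


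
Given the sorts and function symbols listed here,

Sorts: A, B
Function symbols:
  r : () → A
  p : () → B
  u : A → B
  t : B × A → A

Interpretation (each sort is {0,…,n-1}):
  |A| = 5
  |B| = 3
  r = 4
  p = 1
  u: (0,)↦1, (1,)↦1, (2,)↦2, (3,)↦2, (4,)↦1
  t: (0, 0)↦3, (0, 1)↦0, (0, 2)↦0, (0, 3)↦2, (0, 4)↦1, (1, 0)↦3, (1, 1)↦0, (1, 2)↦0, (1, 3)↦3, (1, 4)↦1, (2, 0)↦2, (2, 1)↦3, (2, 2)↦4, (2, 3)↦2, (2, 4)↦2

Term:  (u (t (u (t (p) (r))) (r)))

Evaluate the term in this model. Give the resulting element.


  p = 1
  r = 4
  (t (p) (r)) = t(1, 4) = 1
  (u (t (p) (r))) = u(1,) = 1
  r = 4
  (t (u (t (p) (r))) (r)) = t(1, 4) = 1
  (u (t (u (t (p) (r))) (r))) = u(1,) = 1

value = 1


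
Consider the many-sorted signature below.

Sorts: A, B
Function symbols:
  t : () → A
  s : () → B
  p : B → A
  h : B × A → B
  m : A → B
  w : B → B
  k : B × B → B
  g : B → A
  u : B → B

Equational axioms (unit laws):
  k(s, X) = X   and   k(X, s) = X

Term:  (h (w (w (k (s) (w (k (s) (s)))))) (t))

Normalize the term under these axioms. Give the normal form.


normal form = (h (w (w (w (s)))) (t))

1. (h (w (w (k (s) (w (k (s) (s)))))) (t))  →  (h (w (w (w (k (s) (s))))) (t))
2. (h (w (w (w (k (s) (s))))) (t))  →  (h (w (w (w (s)))) (t))


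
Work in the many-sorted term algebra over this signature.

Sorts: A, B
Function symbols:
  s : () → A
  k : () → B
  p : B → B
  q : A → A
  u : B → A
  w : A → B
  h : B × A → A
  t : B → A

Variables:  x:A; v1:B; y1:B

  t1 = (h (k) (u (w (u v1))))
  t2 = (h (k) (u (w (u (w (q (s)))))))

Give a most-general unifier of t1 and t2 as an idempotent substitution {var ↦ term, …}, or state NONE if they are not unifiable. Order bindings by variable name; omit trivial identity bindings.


{v1 ↦ (w (q (s)))}


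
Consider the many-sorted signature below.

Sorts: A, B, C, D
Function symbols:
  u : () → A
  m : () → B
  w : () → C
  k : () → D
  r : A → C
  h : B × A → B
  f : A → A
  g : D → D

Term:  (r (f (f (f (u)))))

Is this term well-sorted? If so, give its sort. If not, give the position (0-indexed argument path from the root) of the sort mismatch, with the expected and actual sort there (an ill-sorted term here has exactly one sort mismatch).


well-sorted; sort = C

        (u) : A
      (f (u)) : A
    (f (f (u))) : A
  (f (f (f (u)))) : A
(r (f (f (f (u))))) : C


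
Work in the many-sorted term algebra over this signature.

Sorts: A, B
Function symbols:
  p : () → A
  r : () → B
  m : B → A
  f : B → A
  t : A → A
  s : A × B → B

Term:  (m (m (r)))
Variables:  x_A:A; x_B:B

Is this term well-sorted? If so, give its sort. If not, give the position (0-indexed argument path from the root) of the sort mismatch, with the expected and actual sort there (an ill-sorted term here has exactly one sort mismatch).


    (r) : B
  (m (r)) : A
(m (m (r))) : ✗ arg 0 at [0] has sort A, expected B

ill-sorted at position [0]: expected B, got A


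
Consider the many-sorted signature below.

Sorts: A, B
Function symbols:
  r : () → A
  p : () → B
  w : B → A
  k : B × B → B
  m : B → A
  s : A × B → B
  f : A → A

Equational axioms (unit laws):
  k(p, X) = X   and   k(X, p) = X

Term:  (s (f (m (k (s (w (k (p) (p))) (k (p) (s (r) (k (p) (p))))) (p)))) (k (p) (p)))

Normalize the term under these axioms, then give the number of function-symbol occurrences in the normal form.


1. (s (f (m (k (s (w (k (p) (p))) (k (p) (s (r) (k (p) (p))))) (p)))) (k (p) (p)))  →  (s (f (m (s (w (k (p) (p))) (k (p) (s (r) (k (p) (p))))))) (k (p) (p)))
2. (s (f (m (s (w (k (p) (p))) (k (p) (s (r) (k (p) (p))))))) (k (p) (p)))  →  (s (f (m (s (w (p)) (k (p) (s (r) (k (p) (p))))))) (k (p) (p)))
3. (s (f (m (s (w (p)) (k (p) (s (r) (k (p) (p))))))) (k (p) (p)))  →  (s (f (m (s (w (p)) (s (r) (k (p) (p)))))) (k (p) (p)))
4. (s (f (m (s (w (p)) (s (r) (k (p) (p)))))) (k (p) (p)))  →  (s (f (m (s (w (p)) (s (r) (p))))) (k (p) (p)))
5. (s (f (m (s (w (p)) (s (r) (p))))) (k (p) (p)))  →  (s (f (m (s (w (p)) (s (r) (p))))) (p))
normal form: (s (f (m (s (w (p)) (s (r) (p))))) (p))

size = 10


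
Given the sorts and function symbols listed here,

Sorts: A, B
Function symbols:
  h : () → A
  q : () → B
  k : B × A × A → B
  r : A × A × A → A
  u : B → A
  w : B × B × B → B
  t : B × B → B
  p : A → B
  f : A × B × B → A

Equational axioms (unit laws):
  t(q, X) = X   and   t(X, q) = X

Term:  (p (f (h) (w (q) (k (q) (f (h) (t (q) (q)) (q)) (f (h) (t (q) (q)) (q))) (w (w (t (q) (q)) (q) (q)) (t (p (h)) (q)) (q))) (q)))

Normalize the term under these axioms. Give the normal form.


1. (p (f (h) (w (q) (k (q) (f (h) (t (q) (q)) (q)) (f (h) (t (q) (q)) (q))) (w (w (t (q) (q)) (q) (q)) (t (p (h)) (q)) (q))) (q)))  →  (p (f (h) (w (q) (k (q) (f (h) (q) (q)) (f (h) (t (q) (q)) (q))) (w (w (t (q) (q)) (q) (q)) (t (p (h)) (q)) (q))) (q)))
2. (p (f (h) (w (q) (k (q) (f (h) (q) (q)) (f (h) (t (q) (q)) (q))) (w (w (t (q) (q)) (q) (q)) (t (p (h)) (q)) (q))) (q)))  →  (p (f (h) (w (q) (k (q) (f (h) (q) (q)) (f (h) (q) (q))) (w (w (t (q) (q)) (q) (q)) (t (p (h)) (q)) (q))) (q)))
3. (p (f (h) (w (q) (k (q) (f (h) (q) (q)) (f (h) (q) (q))) (w (w (t (q) (q)) (q) (q)) (t (p (h)) (q)) (q))) (q)))  →  (p (f (h) (w (q) (k (q) (f (h) (q) (q)) (f (h) (q) (q))) (w (w (q) (q) (q)) (t (p (h)) (q)) (q))) (q)))
4. (p (f (h) (w (q) (k (q) (f (h) (q) (q)) (f (h) (q) (q))) (w (w (q) (q) (q)) (t (p (h)) (q)) (q))) (q)))  →  (p (f (h) (w (q) (k (q) (f (h) (q) (q)) (f (h) (q) (q))) (w (w (q) (q) (q)) (p (h)) (q))) (q)))

normal form = (p (f (h) (w (q) (k (q) (f (h) (q) (q)) (f (h) (q) (q))) (w (w (q) (q) (q)) (p (h)) (q))) (q)))


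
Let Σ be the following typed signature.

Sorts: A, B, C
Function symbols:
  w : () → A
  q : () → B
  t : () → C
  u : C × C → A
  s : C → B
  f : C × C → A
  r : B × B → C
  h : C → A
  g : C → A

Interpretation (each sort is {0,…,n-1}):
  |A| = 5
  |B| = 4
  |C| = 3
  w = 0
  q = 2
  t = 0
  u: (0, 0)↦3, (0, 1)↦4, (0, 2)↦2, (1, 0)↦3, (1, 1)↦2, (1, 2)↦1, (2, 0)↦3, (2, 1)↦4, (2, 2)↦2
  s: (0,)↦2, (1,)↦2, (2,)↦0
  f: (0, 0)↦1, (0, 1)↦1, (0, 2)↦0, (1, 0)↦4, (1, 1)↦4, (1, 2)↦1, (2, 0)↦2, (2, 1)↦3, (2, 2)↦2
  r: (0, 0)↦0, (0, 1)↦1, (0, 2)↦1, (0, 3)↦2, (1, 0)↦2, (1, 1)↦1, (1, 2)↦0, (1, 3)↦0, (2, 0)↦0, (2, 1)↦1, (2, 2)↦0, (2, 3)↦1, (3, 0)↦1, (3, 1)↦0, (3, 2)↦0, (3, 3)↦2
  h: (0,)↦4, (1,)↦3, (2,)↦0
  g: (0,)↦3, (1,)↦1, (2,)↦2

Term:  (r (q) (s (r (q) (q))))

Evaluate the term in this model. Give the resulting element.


  q = 2
  q = 2
  q = 2
  (r (q) (q)) = r(2, 2) = 0
  (s (r (q) (q))) = s(0,) = 2
  (r (q) (s (r (q) (q)))) = r(2, 2) = 0

value = 0


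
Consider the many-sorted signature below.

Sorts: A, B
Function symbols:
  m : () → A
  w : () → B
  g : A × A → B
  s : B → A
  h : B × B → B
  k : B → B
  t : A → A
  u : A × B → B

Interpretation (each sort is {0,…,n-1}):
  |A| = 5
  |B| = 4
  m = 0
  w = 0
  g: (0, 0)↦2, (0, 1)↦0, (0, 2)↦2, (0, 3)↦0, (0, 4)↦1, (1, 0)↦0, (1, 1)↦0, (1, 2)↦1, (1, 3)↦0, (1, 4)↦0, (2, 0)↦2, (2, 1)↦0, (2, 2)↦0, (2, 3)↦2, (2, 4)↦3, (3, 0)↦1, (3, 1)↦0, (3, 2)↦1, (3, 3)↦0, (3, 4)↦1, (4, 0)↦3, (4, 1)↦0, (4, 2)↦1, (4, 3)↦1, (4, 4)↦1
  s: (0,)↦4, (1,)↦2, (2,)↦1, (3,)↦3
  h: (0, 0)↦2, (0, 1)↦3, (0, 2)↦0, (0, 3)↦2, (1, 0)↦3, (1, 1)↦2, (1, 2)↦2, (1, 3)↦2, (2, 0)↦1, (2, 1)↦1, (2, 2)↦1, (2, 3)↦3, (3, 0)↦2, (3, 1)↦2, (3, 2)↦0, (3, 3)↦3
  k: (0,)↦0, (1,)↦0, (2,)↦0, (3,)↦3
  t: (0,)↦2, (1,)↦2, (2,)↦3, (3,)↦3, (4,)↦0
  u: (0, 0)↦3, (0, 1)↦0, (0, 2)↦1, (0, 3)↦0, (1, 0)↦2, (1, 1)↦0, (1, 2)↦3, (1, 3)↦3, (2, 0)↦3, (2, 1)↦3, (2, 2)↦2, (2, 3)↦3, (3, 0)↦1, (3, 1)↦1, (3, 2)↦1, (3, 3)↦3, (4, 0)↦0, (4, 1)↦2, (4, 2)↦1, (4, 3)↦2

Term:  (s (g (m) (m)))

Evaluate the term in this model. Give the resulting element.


value = 1

  m = 0
  m = 0
  (g (m) (m)) = g(0, 0) = 2
  (s (g (m) (m))) = s(2,) = 1


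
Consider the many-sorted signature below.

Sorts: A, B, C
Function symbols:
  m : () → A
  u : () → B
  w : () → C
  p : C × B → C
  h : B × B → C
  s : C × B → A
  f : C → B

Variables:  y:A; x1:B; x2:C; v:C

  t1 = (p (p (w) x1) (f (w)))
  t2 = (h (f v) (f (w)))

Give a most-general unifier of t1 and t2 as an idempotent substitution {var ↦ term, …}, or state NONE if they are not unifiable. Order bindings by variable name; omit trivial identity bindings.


head clash or occurs-check failure — not unifiable

NONE (not unifiable)


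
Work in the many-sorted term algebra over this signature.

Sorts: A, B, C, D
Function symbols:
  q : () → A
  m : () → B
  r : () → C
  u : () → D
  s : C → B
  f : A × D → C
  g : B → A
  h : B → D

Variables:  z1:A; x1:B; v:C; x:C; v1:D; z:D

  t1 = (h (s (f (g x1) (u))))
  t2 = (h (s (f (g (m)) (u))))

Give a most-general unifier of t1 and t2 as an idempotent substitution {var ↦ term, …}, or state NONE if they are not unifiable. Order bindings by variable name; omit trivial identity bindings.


{x1 ↦ (m)}


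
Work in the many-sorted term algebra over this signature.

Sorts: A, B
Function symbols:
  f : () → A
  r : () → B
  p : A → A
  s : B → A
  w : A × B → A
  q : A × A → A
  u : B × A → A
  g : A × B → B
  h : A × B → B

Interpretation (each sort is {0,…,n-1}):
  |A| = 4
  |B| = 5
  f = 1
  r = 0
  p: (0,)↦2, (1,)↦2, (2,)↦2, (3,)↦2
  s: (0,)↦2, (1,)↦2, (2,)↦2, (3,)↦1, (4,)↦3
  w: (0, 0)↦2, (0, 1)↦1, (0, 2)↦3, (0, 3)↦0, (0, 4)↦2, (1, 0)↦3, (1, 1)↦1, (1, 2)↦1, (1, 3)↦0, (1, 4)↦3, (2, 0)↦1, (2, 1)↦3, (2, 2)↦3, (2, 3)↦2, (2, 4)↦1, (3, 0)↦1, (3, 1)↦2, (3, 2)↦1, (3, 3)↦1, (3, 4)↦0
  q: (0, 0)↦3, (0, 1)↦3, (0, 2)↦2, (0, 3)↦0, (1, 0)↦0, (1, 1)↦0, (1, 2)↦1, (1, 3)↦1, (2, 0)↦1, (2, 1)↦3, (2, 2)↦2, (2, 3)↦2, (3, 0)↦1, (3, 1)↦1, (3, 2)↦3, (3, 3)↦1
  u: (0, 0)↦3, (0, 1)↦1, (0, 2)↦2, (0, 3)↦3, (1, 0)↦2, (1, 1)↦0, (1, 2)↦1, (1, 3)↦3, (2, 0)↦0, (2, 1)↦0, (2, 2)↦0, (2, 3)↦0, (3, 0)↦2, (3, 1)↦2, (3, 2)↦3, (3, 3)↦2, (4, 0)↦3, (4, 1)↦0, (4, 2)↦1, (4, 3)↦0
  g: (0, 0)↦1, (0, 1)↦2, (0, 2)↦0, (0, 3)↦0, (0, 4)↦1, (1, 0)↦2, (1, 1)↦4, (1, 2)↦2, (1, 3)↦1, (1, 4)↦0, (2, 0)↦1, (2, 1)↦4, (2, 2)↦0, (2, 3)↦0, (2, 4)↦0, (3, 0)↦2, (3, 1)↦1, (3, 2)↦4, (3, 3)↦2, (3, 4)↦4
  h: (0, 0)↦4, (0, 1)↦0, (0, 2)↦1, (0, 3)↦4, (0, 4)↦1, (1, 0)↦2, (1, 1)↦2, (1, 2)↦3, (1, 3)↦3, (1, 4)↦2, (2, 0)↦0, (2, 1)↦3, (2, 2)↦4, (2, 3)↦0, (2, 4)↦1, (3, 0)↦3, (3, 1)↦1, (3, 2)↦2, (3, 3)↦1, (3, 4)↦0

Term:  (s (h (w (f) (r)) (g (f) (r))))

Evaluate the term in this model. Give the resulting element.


value = 2

  f = 1
  r = 0
  (w (f) (r)) = w(1, 0) = 3
  f = 1
  r = 0
  (g (f) (r)) = g(1, 0) = 2
  (h (w (f) (r)) (g (f) (r))) = h(3, 2) = 2
  (s (h (w (f) (r)) (g (f) (r)))) = s(2,) = 2


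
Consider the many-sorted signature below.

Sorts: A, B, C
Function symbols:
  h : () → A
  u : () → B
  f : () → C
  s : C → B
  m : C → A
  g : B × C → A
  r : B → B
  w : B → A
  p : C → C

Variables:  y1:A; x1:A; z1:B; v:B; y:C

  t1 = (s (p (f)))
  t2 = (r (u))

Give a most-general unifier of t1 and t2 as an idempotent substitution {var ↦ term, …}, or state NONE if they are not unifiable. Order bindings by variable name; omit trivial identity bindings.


head clash or occurs-check failure — not unifiable

NONE (not unifiable)


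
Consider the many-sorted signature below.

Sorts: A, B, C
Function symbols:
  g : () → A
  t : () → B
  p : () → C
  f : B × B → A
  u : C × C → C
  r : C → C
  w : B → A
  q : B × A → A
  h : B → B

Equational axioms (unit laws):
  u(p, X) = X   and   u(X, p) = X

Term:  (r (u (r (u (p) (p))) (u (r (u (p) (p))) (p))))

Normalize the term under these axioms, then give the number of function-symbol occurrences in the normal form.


1. (r (u (r (u (p) (p))) (u (r (u (p) (p))) (p))))  →  (r (u (r (p)) (u (r (u (p) (p))) (p))))
2. (r (u (r (p)) (u (r (u (p) (p))) (p))))  →  (r (u (r (p)) (r (u (p) (p)))))
3. (r (u (r (p)) (r (u (p) (p)))))  →  (r (u (r (p)) (r (p))))
normal form: (r (u (r (p)) (r (p))))

size = 6


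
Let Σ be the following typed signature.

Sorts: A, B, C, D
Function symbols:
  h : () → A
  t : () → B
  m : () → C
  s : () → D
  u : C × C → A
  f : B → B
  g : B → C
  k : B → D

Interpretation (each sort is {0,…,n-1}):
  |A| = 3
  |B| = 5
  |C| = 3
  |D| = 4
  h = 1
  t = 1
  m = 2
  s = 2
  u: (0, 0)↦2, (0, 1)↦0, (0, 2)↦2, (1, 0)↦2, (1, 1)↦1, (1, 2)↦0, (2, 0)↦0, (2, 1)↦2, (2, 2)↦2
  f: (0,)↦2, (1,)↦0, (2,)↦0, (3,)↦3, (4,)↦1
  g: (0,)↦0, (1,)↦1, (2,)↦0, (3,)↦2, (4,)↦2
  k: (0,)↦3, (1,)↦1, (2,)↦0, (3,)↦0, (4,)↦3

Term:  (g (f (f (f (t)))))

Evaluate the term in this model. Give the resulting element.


value = 0

  t = 1
  (f (t)) = f(1,) = 0
  (f (f (t))) = f(0,) = 2
  (f (f (f (t)))) = f(2,) = 0
  (g (f (f (f (t))))) = g(0,) = 0


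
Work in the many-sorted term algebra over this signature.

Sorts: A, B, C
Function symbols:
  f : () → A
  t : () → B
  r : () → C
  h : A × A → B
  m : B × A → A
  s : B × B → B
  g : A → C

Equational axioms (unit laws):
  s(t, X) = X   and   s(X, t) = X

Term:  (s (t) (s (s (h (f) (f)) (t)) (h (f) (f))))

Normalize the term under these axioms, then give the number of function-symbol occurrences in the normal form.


size = 7

1. (s (t) (s (s (h (f) (f)) (t)) (h (f) (f))))  →  (s (s (h (f) (f)) (t)) (h (f) (f)))
2. (s (s (h (f) (f)) (t)) (h (f) (f)))  →  (s (h (f) (f)) (h (f) (f)))
normal form: (s (h (f) (f)) (h (f) (f)))


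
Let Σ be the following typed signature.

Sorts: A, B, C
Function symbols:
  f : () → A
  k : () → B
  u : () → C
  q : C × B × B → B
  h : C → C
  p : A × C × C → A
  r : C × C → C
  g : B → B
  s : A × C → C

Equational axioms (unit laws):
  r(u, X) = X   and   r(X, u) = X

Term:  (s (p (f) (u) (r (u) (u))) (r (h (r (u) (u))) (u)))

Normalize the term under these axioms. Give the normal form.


normal form = (s (p (f) (u) (u)) (h (u)))

1. (s (p (f) (u) (r (u) (u))) (r (h (r (u) (u))) (u)))  →  (s (p (f) (u) (u)) (r (h (r (u) (u))) (u)))
2. (s (p (f) (u) (u)) (r (h (r (u) (u))) (u)))  →  (s (p (f) (u) (u)) (h (r (u) (u))))
3. (s (p (f) (u) (u)) (h (r (u) (u))))  →  (s (p (f) (u) (u)) (h (u)))


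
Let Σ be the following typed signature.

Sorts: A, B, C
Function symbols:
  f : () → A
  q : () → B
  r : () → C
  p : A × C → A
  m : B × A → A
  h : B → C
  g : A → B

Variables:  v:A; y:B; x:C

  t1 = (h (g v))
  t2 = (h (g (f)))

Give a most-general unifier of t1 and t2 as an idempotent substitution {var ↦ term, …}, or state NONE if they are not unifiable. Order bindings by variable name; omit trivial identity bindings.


{v ↦ (f)}


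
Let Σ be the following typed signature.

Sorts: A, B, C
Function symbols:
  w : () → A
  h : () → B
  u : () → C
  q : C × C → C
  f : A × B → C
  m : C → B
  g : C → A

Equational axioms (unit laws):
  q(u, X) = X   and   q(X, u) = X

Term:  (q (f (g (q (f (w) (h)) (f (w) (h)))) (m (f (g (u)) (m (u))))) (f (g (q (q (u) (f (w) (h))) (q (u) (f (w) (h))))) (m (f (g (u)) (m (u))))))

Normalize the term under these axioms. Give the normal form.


1. (q (f (g (q (f (w) (h)) (f (w) (h)))) (m (f (g (u)) (m (u))))) (f (g (q (q (u) (f (w) (h))) (q (u) (f (w) (h))))) (m (f (g (u)) (m (u))))))  →  (q (f (g (q (f (w) (h)) (f (w) (h)))) (m (f (g (u)) (m (u))))) (f (g (q (f (w) (h)) (q (u) (f (w) (h))))) (m (f (g (u)) (m (u))))))
2. (q (f (g (q (f (w) (h)) (f (w) (h)))) (m (f (g (u)) (m (u))))) (f (g (q (f (w) (h)) (q (u) (f (w) (h))))) (m (f (g (u)) (m (u))))))  →  (q (f (g (q (f (w) (h)) (f (w) (h)))) (m (f (g (u)) (m (u))))) (f (g (q (f (w) (h)) (f (w) (h)))) (m (f (g (u)) (m (u))))))

normal form = (q (f (g (q (f (w) (h)) (f (w) (h)))) (m (f (g (u)) (m (u))))) (f (g (q (f (w) (h)) (f (w) (h)))) (m (f (g (u)) (m (u))))))


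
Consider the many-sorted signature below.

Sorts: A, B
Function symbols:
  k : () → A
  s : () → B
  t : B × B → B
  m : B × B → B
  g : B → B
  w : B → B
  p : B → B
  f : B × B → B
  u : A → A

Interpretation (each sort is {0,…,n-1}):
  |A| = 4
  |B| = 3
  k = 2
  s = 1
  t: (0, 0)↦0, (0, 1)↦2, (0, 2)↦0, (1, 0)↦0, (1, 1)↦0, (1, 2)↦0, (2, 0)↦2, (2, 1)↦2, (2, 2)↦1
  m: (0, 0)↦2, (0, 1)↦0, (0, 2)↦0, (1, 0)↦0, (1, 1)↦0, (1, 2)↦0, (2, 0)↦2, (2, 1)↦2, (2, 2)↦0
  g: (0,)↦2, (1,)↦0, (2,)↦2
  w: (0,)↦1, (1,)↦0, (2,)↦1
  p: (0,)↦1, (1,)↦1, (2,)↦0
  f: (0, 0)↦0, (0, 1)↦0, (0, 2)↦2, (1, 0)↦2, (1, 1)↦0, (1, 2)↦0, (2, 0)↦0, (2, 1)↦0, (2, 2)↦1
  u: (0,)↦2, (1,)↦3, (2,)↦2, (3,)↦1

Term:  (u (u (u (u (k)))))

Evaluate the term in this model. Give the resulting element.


value = 2

  k = 2
  (u (k)) = u(2,) = 2
  (u (u (k))) = u(2,) = 2
  (u (u (u (k)))) = u(2,) = 2
  (u (u (u (u (k))))) = u(2,) = 2


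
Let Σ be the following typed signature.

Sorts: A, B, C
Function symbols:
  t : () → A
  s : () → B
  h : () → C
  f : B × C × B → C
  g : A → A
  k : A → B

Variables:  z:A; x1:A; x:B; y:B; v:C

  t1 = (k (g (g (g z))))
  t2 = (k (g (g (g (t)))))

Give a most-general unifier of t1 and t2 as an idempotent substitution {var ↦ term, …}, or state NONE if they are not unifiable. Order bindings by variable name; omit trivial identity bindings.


{z ↦ (t)}


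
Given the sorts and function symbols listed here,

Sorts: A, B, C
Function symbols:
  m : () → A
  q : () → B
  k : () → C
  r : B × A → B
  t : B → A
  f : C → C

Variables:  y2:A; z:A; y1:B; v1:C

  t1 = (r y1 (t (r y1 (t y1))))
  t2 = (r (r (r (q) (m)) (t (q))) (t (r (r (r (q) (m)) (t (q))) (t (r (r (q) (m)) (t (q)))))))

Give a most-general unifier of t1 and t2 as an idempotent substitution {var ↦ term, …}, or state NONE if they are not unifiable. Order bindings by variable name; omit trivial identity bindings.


{y1 ↦ (r (r (q) (m)) (t (q)))}


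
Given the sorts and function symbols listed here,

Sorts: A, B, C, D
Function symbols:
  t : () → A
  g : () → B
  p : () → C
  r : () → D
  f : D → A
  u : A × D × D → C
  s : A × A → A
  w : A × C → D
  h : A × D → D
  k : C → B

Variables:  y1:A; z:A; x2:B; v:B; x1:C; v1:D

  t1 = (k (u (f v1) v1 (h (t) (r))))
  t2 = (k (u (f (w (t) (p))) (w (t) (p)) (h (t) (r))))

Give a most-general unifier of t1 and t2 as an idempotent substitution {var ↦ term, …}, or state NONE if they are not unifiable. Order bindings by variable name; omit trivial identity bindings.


{v1 ↦ (w (t) (p))}


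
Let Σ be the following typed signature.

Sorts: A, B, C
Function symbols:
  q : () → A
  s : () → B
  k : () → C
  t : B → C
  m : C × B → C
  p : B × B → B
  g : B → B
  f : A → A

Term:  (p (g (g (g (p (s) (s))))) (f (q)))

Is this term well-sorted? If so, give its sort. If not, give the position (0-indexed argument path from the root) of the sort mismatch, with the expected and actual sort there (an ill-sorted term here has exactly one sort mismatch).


          (s) : B
          (s) : B
        (p (s) (s)) : B
      (g (p (s) (s))) : B
    (g (g (p (s) (s)))) : B
  (g (g (g (p (s) (s))))) : B
    (q) : A
  (f (q)) : A
(p (g (g (g (p (s) (s))))) (f (q))) : ✗ arg 1 at [1] has sort A, expected B

ill-sorted at position [1]: expected B, got A


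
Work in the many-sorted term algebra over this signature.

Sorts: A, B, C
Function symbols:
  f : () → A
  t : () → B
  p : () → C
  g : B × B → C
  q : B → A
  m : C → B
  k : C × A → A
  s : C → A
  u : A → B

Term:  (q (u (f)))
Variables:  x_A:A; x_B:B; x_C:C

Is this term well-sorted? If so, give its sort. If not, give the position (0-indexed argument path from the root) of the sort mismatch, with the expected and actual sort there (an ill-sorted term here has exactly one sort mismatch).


    (f) : A
  (u (f)) : B
(q (u (f))) : A

well-sorted; sort = A


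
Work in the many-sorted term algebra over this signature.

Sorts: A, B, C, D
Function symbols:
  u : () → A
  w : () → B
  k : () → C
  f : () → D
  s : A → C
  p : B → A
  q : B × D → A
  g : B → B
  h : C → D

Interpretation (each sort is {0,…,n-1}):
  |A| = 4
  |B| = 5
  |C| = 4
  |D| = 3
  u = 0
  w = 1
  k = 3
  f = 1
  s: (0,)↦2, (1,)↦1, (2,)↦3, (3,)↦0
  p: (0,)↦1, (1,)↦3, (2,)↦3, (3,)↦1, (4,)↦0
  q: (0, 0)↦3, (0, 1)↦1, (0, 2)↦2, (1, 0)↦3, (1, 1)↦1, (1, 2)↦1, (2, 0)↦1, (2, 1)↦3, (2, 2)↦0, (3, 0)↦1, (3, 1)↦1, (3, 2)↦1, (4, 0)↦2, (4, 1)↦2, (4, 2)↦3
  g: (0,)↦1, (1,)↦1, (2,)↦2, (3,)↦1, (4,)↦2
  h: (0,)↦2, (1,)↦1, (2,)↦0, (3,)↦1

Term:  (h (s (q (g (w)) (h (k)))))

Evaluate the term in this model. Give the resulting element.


  w = 1
  (g (w)) = g(1,) = 1
  k = 3
  (h (k)) = h(3,) = 1
  (q (g (w)) (h (k))) = q(1, 1) = 1
  (s (q (g (w)) (h (k)))) = s(1,) = 1
  (h (s (q (g (w)) (h (k))))) = h(1,) = 1

value = 1


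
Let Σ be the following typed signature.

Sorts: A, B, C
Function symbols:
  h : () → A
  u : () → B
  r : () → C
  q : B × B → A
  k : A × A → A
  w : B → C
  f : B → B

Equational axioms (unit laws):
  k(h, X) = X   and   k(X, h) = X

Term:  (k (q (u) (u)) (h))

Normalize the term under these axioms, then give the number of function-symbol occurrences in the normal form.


size = 3

1. (k (q (u) (u)) (h))  →  (q (u) (u))
normal form: (q (u) (u))


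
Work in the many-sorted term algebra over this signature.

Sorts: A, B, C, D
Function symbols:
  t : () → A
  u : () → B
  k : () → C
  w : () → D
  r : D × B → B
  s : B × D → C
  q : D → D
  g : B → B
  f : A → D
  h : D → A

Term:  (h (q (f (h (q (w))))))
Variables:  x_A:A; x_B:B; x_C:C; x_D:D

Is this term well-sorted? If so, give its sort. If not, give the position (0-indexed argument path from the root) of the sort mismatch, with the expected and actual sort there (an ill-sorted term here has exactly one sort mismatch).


          (w) : D
        (q (w)) : D
      (h (q (w))) : A
    (f (h (q (w)))) : D
  (q (f (h (q (w))))) : D
(h (q (f (h (q (w)))))) : A

well-sorted; sort = A


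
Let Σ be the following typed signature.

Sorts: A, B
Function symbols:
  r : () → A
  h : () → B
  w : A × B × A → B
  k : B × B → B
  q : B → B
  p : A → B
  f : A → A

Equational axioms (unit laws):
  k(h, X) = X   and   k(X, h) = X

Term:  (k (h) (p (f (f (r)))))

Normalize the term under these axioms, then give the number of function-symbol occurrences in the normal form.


size = 4

1. (k (h) (p (f (f (r)))))  →  (p (f (f (r))))
normal form: (p (f (f (r))))


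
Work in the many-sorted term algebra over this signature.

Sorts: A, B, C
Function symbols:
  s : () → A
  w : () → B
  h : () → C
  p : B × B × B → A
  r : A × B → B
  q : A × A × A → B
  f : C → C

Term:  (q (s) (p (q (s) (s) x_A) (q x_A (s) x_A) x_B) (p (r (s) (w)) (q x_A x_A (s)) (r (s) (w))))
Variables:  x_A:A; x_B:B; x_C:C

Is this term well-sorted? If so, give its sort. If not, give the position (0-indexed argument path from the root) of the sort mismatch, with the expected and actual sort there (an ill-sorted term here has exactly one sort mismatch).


  (s) : A
      (s) : A
      (s) : A
      x_A : A
    (q (s) (s) x_A) : B
      x_A : A
      (s) : A
      x_A : A
    (q x_A (s) x_A) : B
    x_B : B
  (p (q (s) (s) x_A) (q x_A (s) x_A) x_B) : A
      (s) : A
      (w) : B
    (r (s) (w)) : B
      x_A : A
      x_A : A
      (s) : A
    (q x_A x_A (s)) : B
      (s) : A
      (w) : B
    (r (s) (w)) : B
  (p (r (s) (w)) (q x_A x_A (s)) (r (s) (w))) : A
(q (s) (p (q (s) (s) x_A) (q x_A (s) x_A) x_B) (p (r (s) (w)) (q x_A x_A (s)) (r (s) (w)))) : B

well-sorted; sort = B


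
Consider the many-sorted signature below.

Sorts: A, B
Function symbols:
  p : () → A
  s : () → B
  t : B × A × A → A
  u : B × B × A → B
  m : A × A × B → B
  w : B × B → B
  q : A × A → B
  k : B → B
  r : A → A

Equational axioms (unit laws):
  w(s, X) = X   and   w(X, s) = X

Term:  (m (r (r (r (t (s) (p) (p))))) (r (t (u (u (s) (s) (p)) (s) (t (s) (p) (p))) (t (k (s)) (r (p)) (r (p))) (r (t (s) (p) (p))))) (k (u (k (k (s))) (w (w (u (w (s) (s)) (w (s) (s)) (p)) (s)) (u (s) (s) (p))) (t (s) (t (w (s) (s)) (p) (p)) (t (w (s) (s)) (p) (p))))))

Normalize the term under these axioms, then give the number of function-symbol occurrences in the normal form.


1. (m (r (r (r (t (s) (p) (p))))) (r (t (u (u (s) (s) (p)) (s) (t (s) (p) (p))) (t (k (s)) (r (p)) (r (p))) (r (t (s) (p) (p))))) (k (u (k (k (s))) (w (w (u (w (s) (s)) (w (s) (s)) (p)) (s)) (u (s) (s) (p))) (t (s) (t (w (s) (s)) (p) (p)) (t (w (s) (s)) (p) (p))))))  →  (m (r (r (r (t (s) (p) (p))))) (r (t (u (u (s) (s) (p)) (s) (t (s) (p) (p))) (t (k (s)) (r (p)) (r (p))) (r (t (s) (p) (p))))) (k (u (k (k (s))) (w (u (w (s) (s)) (w (s) (s)) (p)) (u (s) (s) (p))) (t (s) (t (w (s) (s)) (p) (p)) (t (w (s) (s)) (p) (p))))))
2. (m (r (r (r (t (s) (p) (p))))) (r (t (u (u (s) (s) (p)) (s) (t (s) (p) (p))) (t (k (s)) (r (p)) (r (p))) (r (t (s) (p) (p))))) (k (u (k (k (s))) (w (u (w (s) (s)) (w (s) (s)) (p)) (u (s) (s) (p))) (t (s) (t (w (s) (s)) (p) (p)) (t (w (s) (s)) (p) (p))))))  →  (m (r (r (r (t (s) (p) (p))))) (r (t (u (u (s) (s) (p)) (s) (t (s) (p) (p))) (t (k (s)) (r (p)) (r (p))) (r (t (s) (p) (p))))) (k (u (k (k (s))) (w (u (s) (w (s) (s)) (p)) (u (s) (s) (p))) (t (s) (t (w (s) (s)) (p) (p)) (t (w (s) (s)) (p) (p))))))
3. (m (r (r (r (t (s) (p) (p))))) (r (t (u (u (s) (s) (p)) (s) (t (s) (p) (p))) (t (k (s)) (r (p)) (r (p))) (r (t (s) (p) (p))))) (k (u (k (k (s))) (w (u (s) (w (s) (s)) (p)) (u (s) (s) (p))) (t (s) (t (w (s) (s)) (p) (p)) (t (w (s) (s)) (p) (p))))))  →  (m (r (r (r (t (s) (p) (p))))) (r (t (u (u (s) (s) (p)) (s) (t (s) (p) (p))) (t (k (s)) (r (p)) (r (p))) (r (t (s) (p) (p))))) (k (u (k (k (s))) (w (u (s) (s) (p)) (u (s) (s) (p))) (t (s) (t (w (s) (s)) (p) (p)) (t (w (s) (s)) (p) (p))))))
4. (m (r (r (r (t (s) (p) (p))))) (r (t (u (u (s) (s) (p)) (s) (t (s) (p) (p))) (t (k (s)) (r (p)) (r (p))) (r (t (s) (p) (p))))) (k (u (k (k (s))) (w (u (s) (s) (p)) (u (s) (s) (p))) (t (s) (t (w (s) (s)) (p) (p)) (t (w (s) (s)) (p) (p))))))  →  (m (r (r (r (t (s) (p) (p))))) (r (t (u (u (s) (s) (p)) (s) (t (s) (p) (p))) (t (k (s)) (r (p)) (r (p))) (r (t (s) (p) (p))))) (k (u (k (k (s))) (w (u (s) (s) (p)) (u (s) (s) (p))) (t (s) (t (s) (p) (p)) (t (w (s) (s)) (p) (p))))))
5. (m (r (r (r (t (s) (p) (p))))) (r (t (u (u (s) (s) (p)) (s) (t (s) (p) (p))) (t (k (s)) (r (p)) (r (p))) (r (t (s) (p) (p))))) (k (u (k (k (s))) (w (u (s) (s) (p)) (u (s) (s) (p))) (t (s) (t (s) (p) (p)) (t (w (s) (s)) (p) (p))))))  →  (m (r (r (r (t (s) (p) (p))))) (r (t (u (u (s) (s) (p)) (s) (t (s) (p) (p))) (t (k (s)) (r (p)) (r (p))) (r (t (s) (p) (p))))) (k (u (k (k (s))) (w (u (s) (s) (p)) (u (s) (s) (p))) (t (s) (t (s) (p) (p)) (t (s) (p) (p))))))
normal form: (m (r (r (r (t (s) (p) (p))))) (r (t (u (u (s) (s) (p)) (s) (t (s) (p) (p))) (t (k (s)) (r (p)) (r (p))) (r (t (s) (p) (p))))) (k (u (k (k (s))) (w (u (s) (s) (p)) (u (s) (s) (p))) (t (s) (t (s) (p) (p)) (t (s) (p) (p))))))

size = 56
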